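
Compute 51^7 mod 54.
27

Use repeated squaring. Binary(7) = 111. Walk through the bits of the exponent 7 left-to-right: at each bit after the leading one, square the running value, then multiply by 51 if the bit is 1 (always reducing mod 54):
  bit 1 = 1 (leading): start with 51.
  bit 2 = 1: square 51^2 = 2601 ≡ 9; bit is 1, so multiply 9·51 = 459 ≡ 27 (mod 54).
  bit 3 = 1: square 27^2 = 729 ≡ 27; bit is 1, so multiply 27·51 = 1377 ≡ 27 (mod 54).
Final value: 51^7 ≡ 27 (mod 54).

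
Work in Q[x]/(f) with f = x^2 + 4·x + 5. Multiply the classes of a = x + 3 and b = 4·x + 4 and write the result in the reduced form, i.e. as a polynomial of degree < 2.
First multiply in Q[x] without reducing: a · b = 4·x^2 + 16·x + 12. Now divide by f(x) = x^2 + 4·x + 5, eliminating the leading term at each step:
  leading term 4·x^2: subtract (4)·f(x) = 4·x^2 + 16·x + 20, leaving -8
The degree is now < 2, so this is the remainder. Hence a · b ≡ -8 in Q[x]/(f).

Final answer: a · b ≡ -8 (mod f(x))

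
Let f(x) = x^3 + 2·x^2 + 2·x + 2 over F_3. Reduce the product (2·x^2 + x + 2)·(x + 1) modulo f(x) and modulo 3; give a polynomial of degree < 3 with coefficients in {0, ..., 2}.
a · b ≡ 2·x^2 + 2·x + 1 (mod f(x))

Multiply as integer polynomials: a · b = 2·x^3 + 3·x^2 + 3·x + 2. Reducing coefficients mod 3: a · b ≡ 2·x^3 + 2. Now divide by f(x) = x^3 + 2·x^2 + 2·x + 2 in F_3[x], eliminating the leading term at each step:
  leading term 2·x^3: subtract (2)·f(x) = 2·x^3 + x^2 + x + 1, leaving 2·x^2 + 2·x + 1 (coefficients mod 3)
The degree is now < 3, so this is the remainder. Hence a · b ≡ 2·x^2 + 2·x + 1 in F_3[x]/(f).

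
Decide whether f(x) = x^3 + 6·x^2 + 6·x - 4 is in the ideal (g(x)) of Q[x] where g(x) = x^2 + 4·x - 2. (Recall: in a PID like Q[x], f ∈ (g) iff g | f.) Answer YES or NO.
In Q[x] the ideal (g) consists of all multiples of g, so f ∈ (g) iff g | f, i.e. iff the remainder of f on division by g is 0. Divide f by g (g is monic, so eliminate the leading term of the running remainder at each step):
  leading term x^3: subtract (x)·g(x) = x^3 + 4·x^2 - 2·x, leaving 2·x^2 + 8·x - 4
  leading term 2·x^2: subtract (2)·g(x) = 2·x^2 + 8·x - 4, leaving 0
The remainder is 0, so f(x) = g(x) · h(x) with h(x) = x + 2. Hence g | f, i.e. f ∈ (g).

Final answer: YES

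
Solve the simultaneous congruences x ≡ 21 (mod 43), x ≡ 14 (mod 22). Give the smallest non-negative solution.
x ≡ 322 (mod 946); the representative in [0, 946) is 322

The moduli 43, 22 are pairwise coprime, so by the CRT there is a unique solution mod 43·22 = 946.
Solve by successive substitution. Start with x ≡ 21 (mod 43).
  Combine with x ≡ 14 (mod 22): write x = 21 + 43·t and require 21 + 43·t ≡ 14 (mod 22), i.e. 43·t ≡ 14 − 21 ≡ 15 (mod 22). Since 43^(−1) ≡ 21 (mod 22) (43 ≡ 21 (mod 22)), t ≡ 21·15 ≡ 7 (mod 22). So x ≡ 21 + 43·7 = 322 (mod 946).
Unique solution in [0, 946): x = 322.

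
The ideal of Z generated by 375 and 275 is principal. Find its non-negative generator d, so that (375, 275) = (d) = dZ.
In the PID Z, (a, b) is generated by gcd(a, b). Compute gcd(375, 275) with the extended Euclidean algorithm, tracking rows (r, s, t) with s·375 + t·275 = r:
  row A: (375, 1, 0)   [1·375 + 0·275 = 375]
  row B: (275, 0, 1)   [0·375 + 1·275 = 275]
  375 = 1·275 + 100   → row C = row A − 1·row B = (100, 1, −1)   [check: 1·375 − 1·275 = 100]
  275 = 2·100 + 75   → row D = row B − 2·row C = (75, −2, 3)   [check: −2·375 + 3·275 = 75]
  100 = 1·75 + 25   → row E = row C − 1·row D = (25, 3, −4)   [check: 3·375 − 4·275 = 25]
  75 = 3·25 + 0   → remainder 0, stop. gcd = 25 (last nonzero row E).
So gcd(375, 275) = 25, with Bézout identity 3·375 − 4·275 = 25. Containment (⊇): the Bézout identity exhibits 25 as an element of (375, 275), giving (25) ⊆ (375, 275). Containment (⊆): since 25 | 375 and 25 | 275 (375 = 25·15, 275 = 25·11), every Z-linear combination of 375 and 275 is divisible by 25, so (375, 275) ⊆ (25). Therefore (375, 275) = (25), d = 25.

Final answer: (375, 275) = (25); d = 25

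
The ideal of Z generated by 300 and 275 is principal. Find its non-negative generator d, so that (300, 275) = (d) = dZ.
(300, 275) = (25); d = 25

In the PID Z, (a, b) is generated by gcd(a, b). Compute gcd(300, 275) with the extended Euclidean algorithm, tracking rows (r, s, t) with s·300 + t·275 = r:
  row A: (300, 1, 0)   [1·300 + 0·275 = 300]
  row B: (275, 0, 1)   [0·300 + 1·275 = 275]
  300 = 1·275 + 25   → row C = row A − 1·row B = (25, 1, −1)   [check: 1·300 − 1·275 = 25]
  275 = 11·25 + 0   → remainder 0, stop. gcd = 25 (last nonzero row C).
So gcd(300, 275) = 25, with Bézout identity 1·300 − 1·275 = 25. Containment (⊇): the Bézout identity exhibits 25 as an element of (300, 275), giving (25) ⊆ (300, 275). Containment (⊆): since 25 | 300 and 25 | 275 (300 = 25·12, 275 = 25·11), every Z-linear combination of 300 and 275 is divisible by 25, so (300, 275) ⊆ (25). Therefore (300, 275) = (25), d = 25.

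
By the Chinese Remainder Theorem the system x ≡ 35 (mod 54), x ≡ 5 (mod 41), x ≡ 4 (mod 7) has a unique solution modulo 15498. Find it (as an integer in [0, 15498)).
The moduli 54, 41, 7 are pairwise coprime, so by the CRT there is a unique solution mod 54·41·7 = 15498.
Solve by successive substitution. Start with x ≡ 35 (mod 54).
  Combine with x ≡ 5 (mod 41): write x = 35 + 54·t and require 35 + 54·t ≡ 5 (mod 41), i.e. 54·t ≡ 5 − 35 ≡ 11 (mod 41). Since 54^(−1) ≡ 19 (mod 41) (54 ≡ 13 (mod 41)), t ≡ 19·11 ≡ 4 (mod 41). So x ≡ 35 + 54·4 = 251 (mod 2214).
  Combine with x ≡ 4 (mod 7): write x = 251 + 2214·t and require 251 + 2214·t ≡ 4 (mod 7), i.e. 2214·t ≡ 4 − 251 ≡ 5 (mod 7). Since 2214^(−1) ≡ 4 (mod 7) (2214 ≡ 2 (mod 7)), t ≡ 4·5 ≡ 6 (mod 7). So x ≡ 251 + 2214·6 = 13535 (mod 15498).
Unique solution in [0, 15498): x = 13535.

Final answer: x ≡ 13535 (mod 15498); the representative in [0, 15498) is 13535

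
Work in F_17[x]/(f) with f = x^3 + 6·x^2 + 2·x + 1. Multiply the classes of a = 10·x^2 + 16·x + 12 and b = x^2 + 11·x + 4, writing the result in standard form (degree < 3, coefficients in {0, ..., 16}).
Multiply as integer polynomials: a · b = 10·x^4 + 126·x^3 + 228·x^2 + 196·x + 48. Reducing coefficients mod 17: a · b ≡ 10·x^4 + 7·x^3 + 7·x^2 + 9·x + 14. Now divide by f(x) = x^3 + 6·x^2 + 2·x + 1 in F_17[x], eliminating the leading term at each step:
  leading term 10·x^4: subtract (10·x)·f(x) = 10·x^4 + 9·x^3 + 3·x^2 + 10·x, leaving 15·x^3 + 4·x^2 + 16·x + 14 (coefficients mod 17)
  leading term 15·x^3: subtract (15)·f(x) = 15·x^3 + 5·x^2 + 13·x + 15, leaving 16·x^2 + 3·x + 16 (coefficients mod 17)
The degree is now < 3, so this is the remainder. Hence a · b ≡ 16·x^2 + 3·x + 16 in F_17[x]/(f).

Final answer: a · b ≡ 16·x^2 + 3·x + 16 (mod f(x))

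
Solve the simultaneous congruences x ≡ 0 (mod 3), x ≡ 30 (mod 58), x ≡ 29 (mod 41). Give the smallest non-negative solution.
The moduli 3, 58, 41 are pairwise coprime, so by the CRT there is a unique solution mod 3·58·41 = 7134.
Solve by successive substitution. Start with x ≡ 0 (mod 3).
  Combine with x ≡ 30 (mod 58): write x = 3·t and require 3·t ≡ 30 (mod 58). Since 3^(−1) ≡ 39 (mod 58), t ≡ 39·30 ≡ 10 (mod 58). So x ≡ 3·10 = 30 (mod 174).
  Combine with x ≡ 29 (mod 41): write x = 30 + 174·t and require 30 + 174·t ≡ 29 (mod 41), i.e. 174·t ≡ 29 − 30 ≡ 40 (mod 41). Since 174^(−1) ≡ 37 (mod 41) (174 ≡ 10 (mod 41)), t ≡ 37·40 ≡ 4 (mod 41). So x ≡ 30 + 174·4 = 726 (mod 7134).
Unique solution in [0, 7134): x = 726.

Final answer: x ≡ 726 (mod 7134); the representative in [0, 7134) is 726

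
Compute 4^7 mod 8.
0

Use repeated squaring. Binary(7) = 111. Walk through the bits of the exponent 7 left-to-right: at each bit after the leading one, square the running value, then multiply by 4 if the bit is 1 (always reducing mod 8):
  bit 1 = 1 (leading): start with 4.
  bit 2 = 1: square 4^2 = 16 ≡ 0; bit is 1, so multiply 0·4 = 0 (mod 8).
  bit 3 = 1: square 0^2 = 0; bit is 1, so multiply 0·4 = 0 (mod 8).
Final value: 4^7 ≡ 0 (mod 8).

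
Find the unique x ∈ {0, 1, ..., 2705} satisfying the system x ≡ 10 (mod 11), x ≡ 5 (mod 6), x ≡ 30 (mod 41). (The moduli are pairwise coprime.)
x ≡ 1055 (mod 2706); the representative in [0, 2706) is 1055

The moduli 11, 6, 41 are pairwise coprime, so by the CRT there is a unique solution mod 11·6·41 = 2706.
Solve by successive substitution. Start with x ≡ 10 (mod 11).
  Combine with x ≡ 5 (mod 6): write x = 10 + 11·t and require 10 + 11·t ≡ 5 (mod 6), i.e. 11·t ≡ 5 − 10 ≡ 1 (mod 6). Since 11^(−1) ≡ 5 (mod 6) (11 ≡ 5 (mod 6)), t ≡ 5·1 ≡ 5 (mod 6). So x ≡ 10 + 11·5 = 65 (mod 66).
  Combine with x ≡ 30 (mod 41): write x = 65 + 66·t and require 65 + 66·t ≡ 30 (mod 41), i.e. 66·t ≡ 30 − 65 ≡ 6 (mod 41). Since 66^(−1) ≡ 23 (mod 41) (66 ≡ 25 (mod 41)), t ≡ 23·6 ≡ 15 (mod 41). So x ≡ 65 + 66·15 = 1055 (mod 2706).
Unique solution in [0, 2706): x = 1055.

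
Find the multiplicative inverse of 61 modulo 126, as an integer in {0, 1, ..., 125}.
Apply the extended Euclidean algorithm to (126, 61), tracking rows (r, s, t) with s·126 + t·61 = r. Each division r_prev = q·r_cur + r_new produces the new row as (previous row) − q·(current row):
  row A: (126, 1, 0)   [1·126 + 0·61 = 126]
  row B: (61, 0, 1)   [0·126 + 1·61 = 61]
  126 = 2·61 + 4   → row C = row A − 2·row B = (4, 1, −2)   [check: 1·126 − 2·61 = 4]
  61 = 15·4 + 1   → row D = row B − 15·row C = (1, −15, 31)   [check: −15·126 + 31·61 = 1]
  4 = 4·1 + 0   → remainder 0, stop. gcd = 1 (last nonzero row D).
The gcd is 1, so 61 is invertible mod 126. The last nonzero row gives −15·126 + 31·61 = 1, so t = 31. So 61^(−1) ≡ 31 (mod 126). Verify: 61 · 31 = 1891 ≡ 1 (mod 126). ✓

Final answer: 61^(−1) ≡ 31 (mod 126)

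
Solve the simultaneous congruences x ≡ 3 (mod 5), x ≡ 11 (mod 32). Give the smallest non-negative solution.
x ≡ 43 (mod 160); the representative in [0, 160) is 43

The moduli 5, 32 are pairwise coprime, so by the CRT there is a unique solution mod 5·32 = 160.
Solve by successive substitution. Start with x ≡ 3 (mod 5).
  Combine with x ≡ 11 (mod 32): write x = 3 + 5·t and require 3 + 5·t ≡ 11 (mod 32), i.e. 5·t ≡ 11 − 3 ≡ 8 (mod 32). Since 5^(−1) ≡ 13 (mod 32), t ≡ 13·8 ≡ 8 (mod 32). So x ≡ 3 + 5·8 = 43 (mod 160).
Unique solution in [0, 160): x = 43.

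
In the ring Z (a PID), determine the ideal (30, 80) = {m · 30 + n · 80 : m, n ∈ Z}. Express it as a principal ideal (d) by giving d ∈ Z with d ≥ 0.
In the PID Z, (a, b) is generated by gcd(a, b). Compute gcd(80, 30) with the extended Euclidean algorithm, tracking rows (r, s, t) with s·80 + t·30 = r:
  row A: (80, 1, 0)   [1·80 + 0·30 = 80]
  row B: (30, 0, 1)   [0·80 + 1·30 = 30]
  80 = 2·30 + 20   → row C = row A − 2·row B = (20, 1, −2)   [check: 1·80 − 2·30 = 20]
  30 = 1·20 + 10   → row D = row B − 1·row C = (10, −1, 3)   [check: −1·80 + 3·30 = 10]
  20 = 2·10 + 0   → remainder 0, stop. gcd = 10 (last nonzero row D).
So gcd(30, 80) = 10, with Bézout identity −1·80 + 3·30 = 10. Containment (⊇): the Bézout identity exhibits 10 as an element of (30, 80), giving (10) ⊆ (30, 80). Containment (⊆): since 10 | 30 and 10 | 80 (30 = 10·3, 80 = 10·8), every Z-linear combination of 30 and 80 is divisible by 10, so (30, 80) ⊆ (10). Therefore (30, 80) = (10), d = 10.

Final answer: (30, 80) = (10); d = 10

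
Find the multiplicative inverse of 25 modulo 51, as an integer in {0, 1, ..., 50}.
25^(−1) ≡ 49 (mod 51)

Apply the extended Euclidean algorithm to (51, 25), tracking rows (r, s, t) with s·51 + t·25 = r. Each division r_prev = q·r_cur + r_new produces the new row as (previous row) − q·(current row):
  row A: (51, 1, 0)   [1·51 + 0·25 = 51]
  row B: (25, 0, 1)   [0·51 + 1·25 = 25]
  51 = 2·25 + 1   → row C = row A − 2·row B = (1, 1, −2)   [check: 1·51 − 2·25 = 1]
  25 = 25·1 + 0   → remainder 0, stop. gcd = 1 (last nonzero row C).
The gcd is 1, so 25 is invertible mod 51. The last nonzero row gives 1·51 − 2·25 = 1, so t = −2. So 25^(−1) ≡ −2 ≡ 49 (mod 51). Verify: 25 · 49 = 1225 ≡ 1 (mod 51). ✓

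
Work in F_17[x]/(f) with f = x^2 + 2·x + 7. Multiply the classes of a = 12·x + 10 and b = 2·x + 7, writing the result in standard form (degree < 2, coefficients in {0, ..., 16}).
a · b ≡ 5·x + 4 (mod f(x))

Multiply as integer polynomials: a · b = 24·x^2 + 104·x + 70. Reducing coefficients mod 17: a · b ≡ 7·x^2 + 2·x + 2. Now divide by f(x) = x^2 + 2·x + 7 in F_17[x], eliminating the leading term at each step:
  leading term 7·x^2: subtract (7)·f(x) = 7·x^2 + 14·x + 15, leaving 5·x + 4 (coefficients mod 17)
The degree is now < 2, so this is the remainder. Hence a · b ≡ 5·x + 4 in F_17[x]/(f).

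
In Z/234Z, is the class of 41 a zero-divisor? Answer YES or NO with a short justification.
gcd(41, 234) = 1, so 41 is a unit in Z/234Z (it has a multiplicative inverse). A unit cannot be a zero-divisor: if 41·b ≡ 0 then multiplying both sides by 41^(−1) gives b ≡ 0. So 41 is not a zero-divisor.

Final answer: NO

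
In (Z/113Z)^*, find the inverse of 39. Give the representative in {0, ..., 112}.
39^(−1) ≡ 29 (mod 113)

Apply the extended Euclidean algorithm to (113, 39), tracking rows (r, s, t) with s·113 + t·39 = r. Each division r_prev = q·r_cur + r_new produces the new row as (previous row) − q·(current row):
  row A: (113, 1, 0)   [1·113 + 0·39 = 113]
  row B: (39, 0, 1)   [0·113 + 1·39 = 39]
  113 = 2·39 + 35   → row C = row A − 2·row B = (35, 1, −2)   [check: 1·113 − 2·39 = 35]
  39 = 1·35 + 4   → row D = row B − 1·row C = (4, −1, 3)   [check: −1·113 + 3·39 = 4]
  35 = 8·4 + 3   → row E = row C − 8·row D = (3, 9, −26)   [check: 9·113 − 26·39 = 3]
  4 = 1·3 + 1   → row F = row D − 1·row E = (1, −10, 29)   [check: −10·113 + 29·39 = 1]
  3 = 3·1 + 0   → remainder 0, stop. gcd = 1 (last nonzero row F).
The gcd is 1, so 39 is invertible mod 113. The last nonzero row gives −10·113 + 29·39 = 1, so t = 29. So 39^(−1) ≡ 29 (mod 113). Verify: 39 · 29 = 1131 ≡ 1 (mod 113). ✓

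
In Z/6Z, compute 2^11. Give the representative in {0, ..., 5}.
2

Use repeated squaring. Binary(11) = 1011. Walk through the bits of the exponent 11 left-to-right: at each bit after the leading one, square the running value, then multiply by 2 if the bit is 1 (always reducing mod 6):
  bit 1 = 1 (leading): start with 2.
  bit 2 = 0: square 2^2 = 4 (mod 6).
  bit 3 = 1: square 4^2 = 16 ≡ 4; bit is 1, so multiply 4·2 = 8 ≡ 2 (mod 6).
  bit 4 = 1: square 2^2 = 4; bit is 1, so multiply 4·2 = 8 ≡ 2 (mod 6).
Final value: 2^11 ≡ 2 (mod 6).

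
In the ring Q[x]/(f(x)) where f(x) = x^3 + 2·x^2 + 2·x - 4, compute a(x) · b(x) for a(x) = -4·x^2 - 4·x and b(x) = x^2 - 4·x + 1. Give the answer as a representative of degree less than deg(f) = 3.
a · b ≡ -20·x^2 - 60·x + 80 (mod f(x))

First multiply in Q[x] without reducing: a · b = -4·x^4 + 12·x^3 + 12·x^2 - 4·x. Now divide by f(x) = x^3 + 2·x^2 + 2·x - 4, eliminating the leading term at each step:
  leading term -4·x^4: subtract (-4·x)·f(x) = -4·x^4 - 8·x^3 - 8·x^2 + 16·x, leaving 20·x^3 + 20·x^2 - 20·x
  leading term 20·x^3: subtract (20)·f(x) = 20·x^3 + 40·x^2 + 40·x - 80, leaving -20·x^2 - 60·x + 80
The degree is now < 3, so this is the remainder. Hence a · b ≡ -20·x^2 - 60·x + 80 in Q[x]/(f).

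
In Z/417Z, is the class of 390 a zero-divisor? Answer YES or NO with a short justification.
gcd(390, 417) = 3 > 1, so 390 is not a unit in Z/417Z. In Z/nZ every nonzero non-unit is a zero-divisor: explicitly, take b = 417/gcd = 139 ≠ 0 (mod 417); then 390·139 = 54210 = 130·417, i.e. 390·139 ≡ 0 (mod 417). So 390 is a zero-divisor.

Final answer: YES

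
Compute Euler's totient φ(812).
φ(812) = 336

φ is multiplicative, with φ(p^e) = p^e − p^(e−1). Factorise 812 = 2^2 · 7 · 29. Then
  φ(812) = (2^2 − 2^1) · (7 − 1) · (29 − 1) = 2 · 6 · 28 = 336.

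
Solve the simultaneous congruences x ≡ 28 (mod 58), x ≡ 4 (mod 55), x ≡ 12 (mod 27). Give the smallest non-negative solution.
The moduli 58, 55, 27 are pairwise coprime, so by the CRT there is a unique solution mod 58·55·27 = 86130.
Solve by successive substitution. Start with x ≡ 28 (mod 58).
  Combine with x ≡ 4 (mod 55): write x = 28 + 58·t and require 28 + 58·t ≡ 4 (mod 55), i.e. 58·t ≡ 4 − 28 ≡ 31 (mod 55). Since 58^(−1) ≡ 37 (mod 55) (58 ≡ 3 (mod 55)), t ≡ 37·31 ≡ 47 (mod 55). So x ≡ 28 + 58·47 = 2754 (mod 3190).
  Combine with x ≡ 12 (mod 27): write x = 2754 + 3190·t and require 2754 + 3190·t ≡ 12 (mod 27), i.e. 3190·t ≡ 12 − 2754 ≡ 12 (mod 27). Since 3190^(−1) ≡ 7 (mod 27) (3190 ≡ 4 (mod 27)), t ≡ 7·12 ≡ 3 (mod 27). So x ≡ 2754 + 3190·3 = 12324 (mod 86130).
Unique solution in [0, 86130): x = 12324.

Final answer: x ≡ 12324 (mod 86130); the representative in [0, 86130) is 12324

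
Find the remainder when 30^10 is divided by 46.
Use repeated squaring. Binary(10) = 1010. Walk through the bits of the exponent 10 left-to-right: at each bit after the leading one, square the running value, then multiply by 30 if the bit is 1 (always reducing mod 46):
  bit 1 = 1 (leading): start with 30.
  bit 2 = 0: square 30^2 = 900 ≡ 26 (mod 46).
  bit 3 = 1: square 26^2 = 676 ≡ 32; bit is 1, so multiply 32·30 = 960 ≡ 40 (mod 46).
  bit 4 = 0: square 40^2 = 1600 ≡ 36 (mod 46).
Final value: 30^10 ≡ 36 (mod 46).

Final answer: 36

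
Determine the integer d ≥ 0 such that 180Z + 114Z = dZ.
In the PID Z, (a, b) is generated by gcd(a, b). Compute gcd(180, 114) with the extended Euclidean algorithm, tracking rows (r, s, t) with s·180 + t·114 = r:
  row A: (180, 1, 0)   [1·180 + 0·114 = 180]
  row B: (114, 0, 1)   [0·180 + 1·114 = 114]
  180 = 1·114 + 66   → row C = row A − 1·row B = (66, 1, −1)   [check: 1·180 − 1·114 = 66]
  114 = 1·66 + 48   → row D = row B − 1·row C = (48, −1, 2)   [check: −1·180 + 2·114 = 48]
  66 = 1·48 + 18   → row E = row C − 1·row D = (18, 2, −3)   [check: 2·180 − 3·114 = 18]
  48 = 2·18 + 12   → row F = row D − 2·row E = (12, −5, 8)   [check: −5·180 + 8·114 = 12]
  18 = 1·12 + 6   → row G = row E − 1·row F = (6, 7, −11)   [check: 7·180 − 11·114 = 6]
  12 = 2·6 + 0   → remainder 0, stop. gcd = 6 (last nonzero row G).
So gcd(180, 114) = 6, with Bézout identity 7·180 − 11·114 = 6. Containment (⊇): the Bézout identity exhibits 6 as an element of (180, 114), giving (6) ⊆ (180, 114). Containment (⊆): since 6 | 180 and 6 | 114 (180 = 6·30, 114 = 6·19), every Z-linear combination of 180 and 114 is divisible by 6, so (180, 114) ⊆ (6). Therefore (180, 114) = (6), d = 6.

Final answer: (180, 114) = (6); d = 6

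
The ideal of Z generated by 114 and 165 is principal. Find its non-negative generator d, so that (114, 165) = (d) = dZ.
In the PID Z, (a, b) is generated by gcd(a, b). Compute gcd(165, 114) with the extended Euclidean algorithm, tracking rows (r, s, t) with s·165 + t·114 = r:
  row A: (165, 1, 0)   [1·165 + 0·114 = 165]
  row B: (114, 0, 1)   [0·165 + 1·114 = 114]
  165 = 1·114 + 51   → row C = row A − 1·row B = (51, 1, −1)   [check: 1·165 − 1·114 = 51]
  114 = 2·51 + 12   → row D = row B − 2·row C = (12, −2, 3)   [check: −2·165 + 3·114 = 12]
  51 = 4·12 + 3   → row E = row C − 4·row D = (3, 9, −13)   [check: 9·165 − 13·114 = 3]
  12 = 4·3 + 0   → remainder 0, stop. gcd = 3 (last nonzero row E).
So gcd(114, 165) = 3, with Bézout identity 9·165 − 13·114 = 3. Containment (⊇): the Bézout identity exhibits 3 as an element of (114, 165), giving (3) ⊆ (114, 165). Containment (⊆): since 3 | 114 and 3 | 165 (114 = 3·38, 165 = 3·55), every Z-linear combination of 114 and 165 is divisible by 3, so (114, 165) ⊆ (3). Therefore (114, 165) = (3), d = 3.

Final answer: (114, 165) = (3); d = 3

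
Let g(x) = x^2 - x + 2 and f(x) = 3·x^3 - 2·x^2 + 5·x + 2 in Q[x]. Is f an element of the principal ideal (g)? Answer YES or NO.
In Q[x] the ideal (g) consists of all multiples of g, so f ∈ (g) iff g | f, i.e. iff the remainder of f on division by g is 0. Divide f by g (g is monic, so eliminate the leading term of the running remainder at each step):
  leading term 3·x^3: subtract (3·x)·g(x) = 3·x^3 - 3·x^2 + 6·x, leaving x^2 - x + 2
  leading term x^2: subtract (1)·g(x) = x^2 - x + 2, leaving 0
The remainder is 0, so f(x) = g(x) · h(x) with h(x) = 3·x + 1. Hence g | f, i.e. f ∈ (g).

Final answer: YES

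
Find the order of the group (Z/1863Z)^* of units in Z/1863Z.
|(Z/1863Z)^*| = 1188

(Z/1863Z)^* consists of the classes a with gcd(a, 1863) = 1, so its order is φ(1863). φ is multiplicative, with φ(p^e) = p^e − p^(e−1). Factorise 1863 = 3^4 · 23. Then
  φ(1863) = (3^4 − 3^3) · (23 − 1) = 54 · 22 = 1188.
Thus |(Z/1863Z)^*| = 1188.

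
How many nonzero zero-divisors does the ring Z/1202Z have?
In Z/1202Z each nonzero element is either a unit (gcd with 1202 is 1) or a zero-divisor (gcd > 1). The number of units is φ(1202): factorise 1202 = 2 · 601, so φ(1202) = (2 − 1) · (601 − 1) = 1 · 600 = 600. The nonzero elements number 1202 − 1 = 1201. Hence the nonzero zero-divisors number 1201 − 600 = 601.

Final answer: Z/1202Z has 601 nonzero zero-divisors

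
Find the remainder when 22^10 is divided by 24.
16

Use repeated squaring. Binary(10) = 1010. Walk through the bits of the exponent 10 left-to-right: at each bit after the leading one, square the running value, then multiply by 22 if the bit is 1 (always reducing mod 24):
  bit 1 = 1 (leading): start with 22.
  bit 2 = 0: square 22^2 = 484 ≡ 4 (mod 24).
  bit 3 = 1: square 4^2 = 16; bit is 1, so multiply 16·22 = 352 ≡ 16 (mod 24).
  bit 4 = 0: square 16^2 = 256 ≡ 16 (mod 24).
Final value: 22^10 ≡ 16 (mod 24).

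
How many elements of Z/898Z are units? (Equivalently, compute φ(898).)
Z/898Z has φ(898) = 448 units

An element a ∈ Z/898Z is a unit iff gcd(a, 898) = 1, so the number of units is φ(898). φ is multiplicative, with φ(p^e) = p^e − p^(e−1). Factorise 898 = 2 · 449. Then
  φ(898) = (2 − 1) · (449 − 1) = 1 · 448 = 448.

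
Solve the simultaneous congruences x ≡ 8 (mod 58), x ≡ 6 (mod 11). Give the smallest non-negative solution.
The moduli 58, 11 are pairwise coprime, so by the CRT there is a unique solution mod 58·11 = 638.
Solve by successive substitution. Start with x ≡ 8 (mod 58).
  Combine with x ≡ 6 (mod 11): write x = 8 + 58·t and require 8 + 58·t ≡ 6 (mod 11), i.e. 58·t ≡ 6 − 8 ≡ 9 (mod 11). Since 58^(−1) ≡ 4 (mod 11) (58 ≡ 3 (mod 11)), t ≡ 4·9 ≡ 3 (mod 11). So x ≡ 8 + 58·3 = 182 (mod 638).
Unique solution in [0, 638): x = 182.

Final answer: x ≡ 182 (mod 638); the representative in [0, 638) is 182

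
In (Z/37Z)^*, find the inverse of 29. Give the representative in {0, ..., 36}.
29^(−1) ≡ 23 (mod 37)

Apply the extended Euclidean algorithm to (37, 29), tracking rows (r, s, t) with s·37 + t·29 = r. Each division r_prev = q·r_cur + r_new produces the new row as (previous row) − q·(current row):
  row A: (37, 1, 0)   [1·37 + 0·29 = 37]
  row B: (29, 0, 1)   [0·37 + 1·29 = 29]
  37 = 1·29 + 8   → row C = row A − 1·row B = (8, 1, −1)   [check: 1·37 − 1·29 = 8]
  29 = 3·8 + 5   → row D = row B − 3·row C = (5, −3, 4)   [check: −3·37 + 4·29 = 5]
  8 = 1·5 + 3   → row E = row C − 1·row D = (3, 4, −5)   [check: 4·37 − 5·29 = 3]
  5 = 1·3 + 2   → row F = row D − 1·row E = (2, −7, 9)   [check: −7·37 + 9·29 = 2]
  3 = 1·2 + 1   → row G = row E − 1·row F = (1, 11, −14)   [check: 11·37 − 14·29 = 1]
  2 = 2·1 + 0   → remainder 0, stop. gcd = 1 (last nonzero row G).
The gcd is 1, so 29 is invertible mod 37. The last nonzero row gives 11·37 − 14·29 = 1, so t = −14. So 29^(−1) ≡ −14 ≡ 23 (mod 37). Verify: 29 · 23 = 667 ≡ 1 (mod 37). ✓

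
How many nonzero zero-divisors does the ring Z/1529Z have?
In Z/1529Z each nonzero element is either a unit (gcd with 1529 is 1) or a zero-divisor (gcd > 1). The number of units is φ(1529): factorise 1529 = 11 · 139, so φ(1529) = (11 − 1) · (139 − 1) = 10 · 138 = 1380. The nonzero elements number 1529 − 1 = 1528. Hence the nonzero zero-divisors number 1528 − 1380 = 148.

Final answer: Z/1529Z has 148 nonzero zero-divisors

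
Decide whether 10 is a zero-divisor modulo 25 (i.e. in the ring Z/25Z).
YES

gcd(10, 25) = 5 > 1, so 10 is not a unit in Z/25Z. In Z/nZ every nonzero non-unit is a zero-divisor: explicitly, take b = 25/gcd = 5 ≠ 0 (mod 25); then 10·5 = 50 = 2·25, i.e. 10·5 ≡ 0 (mod 25). So 10 is a zero-divisor.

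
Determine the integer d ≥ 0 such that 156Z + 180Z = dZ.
(156, 180) = (12); d = 12

In the PID Z, (a, b) is generated by gcd(a, b). Compute gcd(180, 156) with the extended Euclidean algorithm, tracking rows (r, s, t) with s·180 + t·156 = r:
  row A: (180, 1, 0)   [1·180 + 0·156 = 180]
  row B: (156, 0, 1)   [0·180 + 1·156 = 156]
  180 = 1·156 + 24   → row C = row A − 1·row B = (24, 1, −1)   [check: 1·180 − 1·156 = 24]
  156 = 6·24 + 12   → row D = row B − 6·row C = (12, −6, 7)   [check: −6·180 + 7·156 = 12]
  24 = 2·12 + 0   → remainder 0, stop. gcd = 12 (last nonzero row D).
So gcd(156, 180) = 12, with Bézout identity −6·180 + 7·156 = 12. Containment (⊇): the Bézout identity exhibits 12 as an element of (156, 180), giving (12) ⊆ (156, 180). Containment (⊆): since 12 | 156 and 12 | 180 (156 = 12·13, 180 = 12·15), every Z-linear combination of 156 and 180 is divisible by 12, so (156, 180) ⊆ (12). Therefore (156, 180) = (12), d = 12.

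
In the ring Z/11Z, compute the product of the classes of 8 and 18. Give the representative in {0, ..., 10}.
1

Reduce the factors first: 18 ≡ 7 (mod 11), so 8 · 18 ≡ 8 · 7 (mod 11). 8 · 7 = 56. Dividing by 11: 56 = 5·11 + 1. So (8 · 18) mod 11 = 1.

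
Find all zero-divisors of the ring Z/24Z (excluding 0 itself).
An element a ∈ Z/24Z (with a ≠ 0) is a zero-divisor iff gcd(a, 24) > 1 (because a is a unit precisely when gcd(a, n) = 1, and in Z/nZ every nonzero, non-unit element is a zero-divisor). Scan a = 1, ..., 23 and keep those with gcd(a, 24) > 1:
  gcd(2, 24) = 2, gcd(3, 24) = 3, gcd(4, 24) = 4, gcd(6, 24) = 6, gcd(8, 24) = 8, gcd(9, 24) = 3, gcd(10, 24) = 2, gcd(12, 24) = 12, gcd(14, 24) = 2, gcd(15, 24) = 3, gcd(16, 24) = 8, gcd(18, 24) = 6, gcd(20, 24) = 4, gcd(21, 24) = 3, gcd(22, 24) = 2.
All other a ∈ {1, ..., 23} have gcd(a, 24) = 1 and are units. So the nonzero zero-divisors are exactly the 15 values of a appearing in this scan.

Final answer: nonzero zero-divisors of Z/24Z = {2, 3, 4, 6, 8, 9, 10, 12, 14, 15, 16, 18, 20, 21, 22}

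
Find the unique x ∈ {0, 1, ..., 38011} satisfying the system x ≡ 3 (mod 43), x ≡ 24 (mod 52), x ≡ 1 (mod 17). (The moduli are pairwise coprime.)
x ≡ 34188 (mod 38012); the representative in [0, 38012) is 34188

The moduli 43, 52, 17 are pairwise coprime, so by the CRT there is a unique solution mod 43·52·17 = 38012.
Solve by successive substitution. Start with x ≡ 3 (mod 43).
  Combine with x ≡ 24 (mod 52): write x = 3 + 43·t and require 3 + 43·t ≡ 24 (mod 52), i.e. 43·t ≡ 24 − 3 ≡ 21 (mod 52). Since 43^(−1) ≡ 23 (mod 52), t ≡ 23·21 ≡ 15 (mod 52). So x ≡ 3 + 43·15 = 648 (mod 2236).
  Combine with x ≡ 1 (mod 17): write x = 648 + 2236·t and require 648 + 2236·t ≡ 1 (mod 17), i.e. 2236·t ≡ 1 − 648 ≡ 16 (mod 17). Since 2236^(−1) ≡ 2 (mod 17) (2236 ≡ 9 (mod 17)), t ≡ 2·16 ≡ 15 (mod 17). So x ≡ 648 + 2236·15 = 34188 (mod 38012).
Unique solution in [0, 38012): x = 34188.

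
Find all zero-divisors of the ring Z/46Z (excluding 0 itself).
An element a ∈ Z/46Z (with a ≠ 0) is a zero-divisor iff gcd(a, 46) > 1 (because a is a unit precisely when gcd(a, n) = 1, and in Z/nZ every nonzero, non-unit element is a zero-divisor). Scan a = 1, ..., 45 and keep those with gcd(a, 46) > 1:
  gcd(2, 46) = 2, gcd(4, 46) = 2, gcd(6, 46) = 2, gcd(8, 46) = 2, gcd(10, 46) = 2, gcd(12, 46) = 2, gcd(14, 46) = 2, gcd(16, 46) = 2, gcd(18, 46) = 2, gcd(20, 46) = 2, gcd(22, 46) = 2, gcd(23, 46) = 23, gcd(24, 46) = 2, gcd(26, 46) = 2, gcd(28, 46) = 2, gcd(30, 46) = 2, gcd(32, 46) = 2, gcd(34, 46) = 2, gcd(36, 46) = 2, gcd(38, 46) = 2, gcd(40, 46) = 2, gcd(42, 46) = 2, gcd(44, 46) = 2.
All other a ∈ {1, ..., 45} have gcd(a, 46) = 1 and are units. So the nonzero zero-divisors are exactly the 23 values of a appearing in this scan.

Final answer: nonzero zero-divisors of Z/46Z = {2, 4, 6, 8, 10, 12, 14, 16, 18, 20, 22, 23, 24, 26, 28, 30, 32, 34, 36, 38, 40, 42, 44}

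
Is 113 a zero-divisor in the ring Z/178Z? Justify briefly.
gcd(113, 178) = 1, so 113 is a unit in Z/178Z (it has a multiplicative inverse). A unit cannot be a zero-divisor: if 113·b ≡ 0 then multiplying both sides by 113^(−1) gives b ≡ 0. So 113 is not a zero-divisor.

Final answer: NO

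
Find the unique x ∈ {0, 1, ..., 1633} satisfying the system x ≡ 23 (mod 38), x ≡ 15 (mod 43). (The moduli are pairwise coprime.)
x ≡ 1391 (mod 1634); the representative in [0, 1634) is 1391

The moduli 38, 43 are pairwise coprime, so by the CRT there is a unique solution mod 38·43 = 1634.
Solve by successive substitution. Start with x ≡ 23 (mod 38).
  Combine with x ≡ 15 (mod 43): write x = 23 + 38·t and require 23 + 38·t ≡ 15 (mod 43), i.e. 38·t ≡ 15 − 23 ≡ 35 (mod 43). Since 38^(−1) ≡ 17 (mod 43), t ≡ 17·35 ≡ 36 (mod 43). So x ≡ 23 + 38·36 = 1391 (mod 1634).
Unique solution in [0, 1634): x = 1391.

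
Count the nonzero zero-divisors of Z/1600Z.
Z/1600Z has 959 nonzero zero-divisors

In Z/1600Z each nonzero element is either a unit (gcd with 1600 is 1) or a zero-divisor (gcd > 1). The number of units is φ(1600): factorise 1600 = 2^6 · 5^2, so φ(1600) = (2^6 − 2^5) · (5^2 − 5^1) = 32 · 20 = 640. The nonzero elements number 1600 − 1 = 1599. Hence the nonzero zero-divisors number 1599 − 640 = 959.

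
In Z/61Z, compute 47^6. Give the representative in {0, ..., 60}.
1

Use repeated squaring. Binary(6) = 110. Walk through the bits of the exponent 6 left-to-right: at each bit after the leading one, square the running value, then multiply by 47 if the bit is 1 (always reducing mod 61):
  bit 1 = 1 (leading): start with 47.
  bit 2 = 1: square 47^2 = 2209 ≡ 13; bit is 1, so multiply 13·47 = 611 ≡ 1 (mod 61).
  bit 3 = 0: square 1^2 = 1 (mod 61).
Final value: 47^6 ≡ 1 (mod 61).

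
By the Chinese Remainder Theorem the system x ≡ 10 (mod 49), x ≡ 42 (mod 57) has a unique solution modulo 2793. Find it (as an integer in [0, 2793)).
x ≡ 2607 (mod 2793); the representative in [0, 2793) is 2607

The moduli 49, 57 are pairwise coprime, so by the CRT there is a unique solution mod 49·57 = 2793.
Solve by successive substitution. Start with x ≡ 10 (mod 49).
  Combine with x ≡ 42 (mod 57): write x = 10 + 49·t and require 10 + 49·t ≡ 42 (mod 57), i.e. 49·t ≡ 42 − 10 ≡ 32 (mod 57). Since 49^(−1) ≡ 7 (mod 57), t ≡ 7·32 ≡ 53 (mod 57). So x ≡ 10 + 49·53 = 2607 (mod 2793).
Unique solution in [0, 2793): x = 2607.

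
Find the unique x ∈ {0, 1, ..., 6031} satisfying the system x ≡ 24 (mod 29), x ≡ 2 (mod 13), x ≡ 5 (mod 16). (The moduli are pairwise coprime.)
x ≡ 1445 (mod 6032); the representative in [0, 6032) is 1445

The moduli 29, 13, 16 are pairwise coprime, so by the CRT there is a unique solution mod 29·13·16 = 6032.
Solve by successive substitution. Start with x ≡ 24 (mod 29).
  Combine with x ≡ 2 (mod 13): write x = 24 + 29·t and require 24 + 29·t ≡ 2 (mod 13), i.e. 29·t ≡ 2 − 24 ≡ 4 (mod 13). Since 29^(−1) ≡ 9 (mod 13) (29 ≡ 3 (mod 13)), t ≡ 9·4 ≡ 10 (mod 13). So x ≡ 24 + 29·10 = 314 (mod 377).
  Combine with x ≡ 5 (mod 16): write x = 314 + 377·t and require 314 + 377·t ≡ 5 (mod 16), i.e. 377·t ≡ 5 − 314 ≡ 11 (mod 16). Since 377^(−1) ≡ 9 (mod 16) (377 ≡ 9 (mod 16)), t ≡ 9·11 ≡ 3 (mod 16). So x ≡ 314 + 377·3 = 1445 (mod 6032).
Unique solution in [0, 6032): x = 1445.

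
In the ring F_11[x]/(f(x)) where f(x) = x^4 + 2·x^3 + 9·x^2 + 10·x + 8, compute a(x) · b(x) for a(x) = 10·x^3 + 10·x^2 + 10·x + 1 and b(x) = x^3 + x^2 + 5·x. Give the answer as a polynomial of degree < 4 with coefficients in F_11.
Multiply as integer polynomials: a · b = 10·x^6 + 20·x^5 + 70·x^4 + 61·x^3 + 51·x^2 + 5·x. Reducing coefficients mod 11: a · b ≡ 10·x^6 + 9·x^5 + 4·x^4 + 6·x^3 + 7·x^2 + 5·x. Now divide by f(x) = x^4 + 2·x^3 + 9·x^2 + 10·x + 8 in F_11[x], eliminating the leading term at each step:
  leading term 10·x^6: subtract (10·x^2)·f(x) = 10·x^6 + 9·x^5 + 2·x^4 + x^3 + 3·x^2, leaving 2·x^4 + 5·x^3 + 4·x^2 + 5·x (coefficients mod 11)
  leading term 2·x^4: subtract (2)·f(x) = 2·x^4 + 4·x^3 + 7·x^2 + 9·x + 5, leaving x^3 + 8·x^2 + 7·x + 6 (coefficients mod 11)
The degree is now < 4, so this is the remainder. Hence a · b ≡ x^3 + 8·x^2 + 7·x + 6 in F_11[x]/(f).

Final answer: a · b ≡ x^3 + 8·x^2 + 7·x + 6 (mod f(x))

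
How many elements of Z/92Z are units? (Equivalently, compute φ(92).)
Z/92Z has φ(92) = 44 units

An element a ∈ Z/92Z is a unit iff gcd(a, 92) = 1, so the number of units is φ(92). φ is multiplicative, with φ(p^e) = p^e − p^(e−1). Factorise 92 = 2^2 · 23. Then
  φ(92) = (2^2 − 2^1) · (23 − 1) = 2 · 22 = 44.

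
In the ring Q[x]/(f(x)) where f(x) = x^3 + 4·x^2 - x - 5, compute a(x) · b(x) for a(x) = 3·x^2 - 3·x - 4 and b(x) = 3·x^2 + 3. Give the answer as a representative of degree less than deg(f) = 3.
First multiply in Q[x] without reducing: a · b = 9·x^4 - 9·x^3 - 3·x^2 - 9·x - 12. Now divide by f(x) = x^3 + 4·x^2 - x - 5, eliminating the leading term at each step:
  leading term 9·x^4: subtract (9·x)·f(x) = 9·x^4 + 36·x^3 - 9·x^2 - 45·x, leaving -45·x^3 + 6·x^2 + 36·x - 12
  leading term -45·x^3: subtract (-45)·f(x) = -45·x^3 - 180·x^2 + 45·x + 225, leaving 186·x^2 - 9·x - 237
The degree is now < 3, so this is the remainder. Hence a · b ≡ 186·x^2 - 9·x - 237 in Q[x]/(f).

Final answer: a · b ≡ 186·x^2 - 9·x - 237 (mod f(x))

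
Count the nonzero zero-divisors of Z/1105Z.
In Z/1105Z each nonzero element is either a unit (gcd with 1105 is 1) or a zero-divisor (gcd > 1). The number of units is φ(1105): factorise 1105 = 5 · 13 · 17, so φ(1105) = (5 − 1) · (13 − 1) · (17 − 1) = 4 · 12 · 16 = 768. The nonzero elements number 1105 − 1 = 1104. Hence the nonzero zero-divisors number 1104 − 768 = 336.

Final answer: Z/1105Z has 336 nonzero zero-divisors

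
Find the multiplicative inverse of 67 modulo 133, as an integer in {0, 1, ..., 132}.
Apply the extended Euclidean algorithm to (133, 67), tracking rows (r, s, t) with s·133 + t·67 = r. Each division r_prev = q·r_cur + r_new produces the new row as (previous row) − q·(current row):
  row A: (133, 1, 0)   [1·133 + 0·67 = 133]
  row B: (67, 0, 1)   [0·133 + 1·67 = 67]
  133 = 1·67 + 66   → row C = row A − 1·row B = (66, 1, −1)   [check: 1·133 − 1·67 = 66]
  67 = 1·66 + 1   → row D = row B − 1·row C = (1, −1, 2)   [check: −1·133 + 2·67 = 1]
  66 = 66·1 + 0   → remainder 0, stop. gcd = 1 (last nonzero row D).
The gcd is 1, so 67 is invertible mod 133. The last nonzero row gives −1·133 + 2·67 = 1, so t = 2. So 67^(−1) ≡ 2 (mod 133). Verify: 67 · 2 = 134 ≡ 1 (mod 133). ✓

Final answer: 67^(−1) ≡ 2 (mod 133)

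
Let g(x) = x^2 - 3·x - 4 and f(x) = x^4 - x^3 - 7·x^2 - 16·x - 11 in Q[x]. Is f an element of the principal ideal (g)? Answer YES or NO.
NO

In Q[x] the ideal (g) consists of all multiples of g, so f ∈ (g) iff g | f, i.e. iff the remainder of f on division by g is 0. Divide f by g (g is monic, so eliminate the leading term of the running remainder at each step):
  leading term x^4: subtract (x^2)·g(x) = x^4 - 3·x^3 - 4·x^2, leaving 2·x^3 - 3·x^2 - 16·x - 11
  leading term 2·x^3: subtract (2·x)·g(x) = 2·x^3 - 6·x^2 - 8·x, leaving 3·x^2 - 8·x - 11
  leading term 3·x^2: subtract (3)·g(x) = 3·x^2 - 9·x - 12, leaving x + 1
The remainder r(x) = x + 1 ≠ 0 (and deg r < deg g), so g ∤ f, i.e. f ∉ (g).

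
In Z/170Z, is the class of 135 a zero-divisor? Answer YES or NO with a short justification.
gcd(135, 170) = 5 > 1, so 135 is not a unit in Z/170Z. In Z/nZ every nonzero non-unit is a zero-divisor: explicitly, take b = 170/gcd = 34 ≠ 0 (mod 170); then 135·34 = 4590 = 27·170, i.e. 135·34 ≡ 0 (mod 170). So 135 is a zero-divisor.

Final answer: YES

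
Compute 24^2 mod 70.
16

Use repeated squaring. Binary(2) = 10. Walk through the bits of the exponent 2 left-to-right: at each bit after the leading one, square the running value, then multiply by 24 if the bit is 1 (always reducing mod 70):
  bit 1 = 1 (leading): start with 24.
  bit 2 = 0: square 24^2 = 576 ≡ 16 (mod 70).
Final value: 24^2 ≡ 16 (mod 70).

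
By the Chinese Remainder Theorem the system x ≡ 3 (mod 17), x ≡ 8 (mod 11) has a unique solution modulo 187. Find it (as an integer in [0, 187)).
The moduli 17, 11 are pairwise coprime, so by the CRT there is a unique solution mod 17·11 = 187.
Solve by successive substitution. Start with x ≡ 3 (mod 17).
  Combine with x ≡ 8 (mod 11): write x = 3 + 17·t and require 3 + 17·t ≡ 8 (mod 11), i.e. 17·t ≡ 8 − 3 ≡ 5 (mod 11). Since 17^(−1) ≡ 2 (mod 11) (17 ≡ 6 (mod 11)), t ≡ 2·5 ≡ 10 (mod 11). So x ≡ 3 + 17·10 = 173 (mod 187).
Unique solution in [0, 187): x = 173.

Final answer: x ≡ 173 (mod 187); the representative in [0, 187) is 173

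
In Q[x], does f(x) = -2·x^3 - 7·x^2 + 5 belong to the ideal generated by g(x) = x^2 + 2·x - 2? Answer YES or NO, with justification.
NO

In Q[x] the ideal (g) consists of all multiples of g, so f ∈ (g) iff g | f, i.e. iff the remainder of f on division by g is 0. Divide f by g (g is monic, so eliminate the leading term of the running remainder at each step):
  leading term -2·x^3: subtract (-2·x)·g(x) = -2·x^3 - 4·x^2 + 4·x, leaving -3·x^2 - 4·x + 5
  leading term -3·x^2: subtract (-3)·g(x) = -3·x^2 - 6·x + 6, leaving 2·x - 1
The remainder r(x) = 2·x - 1 ≠ 0 (and deg r < deg g), so g ∤ f, i.e. f ∉ (g).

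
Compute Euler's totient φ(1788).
φ(1788) = 592

φ is multiplicative, with φ(p^e) = p^e − p^(e−1). Factorise 1788 = 2^2 · 3 · 149. Then
  φ(1788) = (2^2 − 2^1) · (3 − 1) · (149 − 1) = 2 · 2 · 148 = 592.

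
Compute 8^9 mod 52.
8

Use repeated squaring. Binary(9) = 1001. Walk through the bits of the exponent 9 left-to-right: at each bit after the leading one, square the running value, then multiply by 8 if the bit is 1 (always reducing mod 52):
  bit 1 = 1 (leading): start with 8.
  bit 2 = 0: square 8^2 = 64 ≡ 12 (mod 52).
  bit 3 = 0: square 12^2 = 144 ≡ 40 (mod 52).
  bit 4 = 1: square 40^2 = 1600 ≡ 40; bit is 1, so multiply 40·8 = 320 ≡ 8 (mod 52).
Final value: 8^9 ≡ 8 (mod 52).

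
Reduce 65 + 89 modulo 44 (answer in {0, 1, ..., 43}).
22

Reduce the summands first: 65 ≡ 21, 89 ≡ 1 (mod 44), so 65 + 89 ≡ 21 + 1 (mod 44). 21 + 1 = 22; 22 = 0·44 + 22, so (65 + 89) mod 44 = 22.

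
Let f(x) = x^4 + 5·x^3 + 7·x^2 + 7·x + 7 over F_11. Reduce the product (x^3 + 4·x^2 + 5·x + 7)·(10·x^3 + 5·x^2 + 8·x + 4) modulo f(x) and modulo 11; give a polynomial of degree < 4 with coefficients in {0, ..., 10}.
Multiply as integer polynomials: a · b = 10·x^6 + 45·x^5 + 78·x^4 + 131·x^3 + 91·x^2 + 76·x + 28. Reducing coefficients mod 11: a · b ≡ 10·x^6 + x^5 + x^4 + 10·x^3 + 3·x^2 + 10·x + 6. Now divide by f(x) = x^4 + 5·x^3 + 7·x^2 + 7·x + 7 in F_11[x], eliminating the leading term at each step:
  leading term 10·x^6: subtract (10·x^2)·f(x) = 10·x^6 + 6·x^5 + 4·x^4 + 4·x^3 + 4·x^2, leaving 6·x^5 + 8·x^4 + 6·x^3 + 10·x^2 + 10·x + 6 (coefficients mod 11)
  leading term 6·x^5: subtract (6·x)·f(x) = 6·x^5 + 8·x^4 + 9·x^3 + 9·x^2 + 9·x, leaving 8·x^3 + x^2 + x + 6 (coefficients mod 11)
The degree is now < 4, so this is the remainder. Hence a · b ≡ 8·x^3 + x^2 + x + 6 in F_11[x]/(f).

Final answer: a · b ≡ 8·x^3 + x^2 + x + 6 (mod f(x))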